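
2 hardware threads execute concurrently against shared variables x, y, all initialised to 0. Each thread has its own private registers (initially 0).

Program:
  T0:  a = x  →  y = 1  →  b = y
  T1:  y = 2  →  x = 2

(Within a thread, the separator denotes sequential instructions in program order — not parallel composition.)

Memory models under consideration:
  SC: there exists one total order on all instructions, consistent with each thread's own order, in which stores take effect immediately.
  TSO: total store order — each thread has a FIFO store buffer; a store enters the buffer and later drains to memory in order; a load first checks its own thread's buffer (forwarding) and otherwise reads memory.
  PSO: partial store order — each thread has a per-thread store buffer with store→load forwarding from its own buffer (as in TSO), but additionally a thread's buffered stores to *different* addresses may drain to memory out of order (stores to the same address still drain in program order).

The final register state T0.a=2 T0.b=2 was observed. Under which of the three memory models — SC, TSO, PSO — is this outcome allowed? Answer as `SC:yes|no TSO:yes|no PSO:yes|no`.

SC:no TSO:no PSO:yes

outcome vector order: (T0.a,T0.b)
[SC] allowed = {0/1 0/2 2/1}
[TSO] allowed = {0/1 0/2 2/1}
[PSO] allowed = {0/1 0/2 2/1 2/2}
target 2/2 ∈ {PSO}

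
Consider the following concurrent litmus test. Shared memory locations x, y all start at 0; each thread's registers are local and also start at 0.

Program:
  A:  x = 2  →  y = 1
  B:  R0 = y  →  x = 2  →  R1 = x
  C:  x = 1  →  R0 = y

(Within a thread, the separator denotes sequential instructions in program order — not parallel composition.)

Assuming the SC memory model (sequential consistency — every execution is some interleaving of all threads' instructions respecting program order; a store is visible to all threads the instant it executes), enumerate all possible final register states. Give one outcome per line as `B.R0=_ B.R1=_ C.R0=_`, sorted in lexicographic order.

B.R0=0 B.R1=1 C.R0=0
B.R0=0 B.R1=1 C.R0=1
B.R0=0 B.R1=2 C.R0=0
B.R0=0 B.R1=2 C.R0=1
B.R0=1 B.R1=1 C.R0=1
B.R0=1 B.R1=2 C.R0=0
B.R0=1 B.R1=2 C.R0=1

outcome vector order: (B.R0,B.R1,C.R0)
|SC outcomes| = 7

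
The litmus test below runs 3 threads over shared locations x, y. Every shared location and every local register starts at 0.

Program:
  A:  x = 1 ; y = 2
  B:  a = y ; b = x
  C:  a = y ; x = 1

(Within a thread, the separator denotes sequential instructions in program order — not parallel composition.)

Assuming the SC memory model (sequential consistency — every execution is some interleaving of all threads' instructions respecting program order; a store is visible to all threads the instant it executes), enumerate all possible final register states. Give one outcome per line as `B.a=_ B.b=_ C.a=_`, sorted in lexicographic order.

B.a=0 B.b=0 C.a=0
B.a=0 B.b=0 C.a=2
B.a=0 B.b=1 C.a=0
B.a=0 B.b=1 C.a=2
B.a=2 B.b=1 C.a=0
B.a=2 B.b=1 C.a=2

outcome vector order: (B.a,B.b,C.a)
|SC outcomes| = 6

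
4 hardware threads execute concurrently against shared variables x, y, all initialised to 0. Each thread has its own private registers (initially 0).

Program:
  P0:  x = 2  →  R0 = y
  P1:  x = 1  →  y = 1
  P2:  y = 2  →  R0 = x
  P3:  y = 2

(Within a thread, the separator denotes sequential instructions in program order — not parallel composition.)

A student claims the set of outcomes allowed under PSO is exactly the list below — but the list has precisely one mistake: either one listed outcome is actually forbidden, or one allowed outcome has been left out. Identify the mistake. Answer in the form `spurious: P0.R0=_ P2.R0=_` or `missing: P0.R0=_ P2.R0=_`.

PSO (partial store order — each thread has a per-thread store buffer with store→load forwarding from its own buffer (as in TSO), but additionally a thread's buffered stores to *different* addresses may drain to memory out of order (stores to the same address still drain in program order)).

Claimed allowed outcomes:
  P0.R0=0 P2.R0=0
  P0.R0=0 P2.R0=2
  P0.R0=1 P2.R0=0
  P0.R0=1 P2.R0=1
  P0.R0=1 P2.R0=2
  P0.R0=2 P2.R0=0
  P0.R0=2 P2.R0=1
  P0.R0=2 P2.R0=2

outcome vector order: (P0.R0,P2.R0)
PSO: 9 outcomes — {(0,0) (0,1) (0,2) (1,0) (1,1) (1,2) (2,0) (2,1) (2,2)}
PSO∖claimed = {(0,1)}

missing: P0.R0=0 P2.R0=1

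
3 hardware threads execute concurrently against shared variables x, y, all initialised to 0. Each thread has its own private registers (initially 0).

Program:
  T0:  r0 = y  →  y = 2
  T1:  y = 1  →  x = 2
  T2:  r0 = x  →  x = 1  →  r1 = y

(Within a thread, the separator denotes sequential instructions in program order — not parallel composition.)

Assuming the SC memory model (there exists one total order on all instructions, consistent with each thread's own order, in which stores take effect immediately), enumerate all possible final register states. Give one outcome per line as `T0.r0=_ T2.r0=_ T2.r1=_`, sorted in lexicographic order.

outcome vector order: (T0.r0,T2.r0,T2.r1)
|SC outcomes| = 10

T0.r0=0 T2.r0=0 T2.r1=0
T0.r0=0 T2.r0=0 T2.r1=1
T0.r0=0 T2.r0=0 T2.r1=2
T0.r0=0 T2.r0=2 T2.r1=1
T0.r0=0 T2.r0=2 T2.r1=2
T0.r0=1 T2.r0=0 T2.r1=0
T0.r0=1 T2.r0=0 T2.r1=1
T0.r0=1 T2.r0=0 T2.r1=2
T0.r0=1 T2.r0=2 T2.r1=1
T0.r0=1 T2.r0=2 T2.r1=2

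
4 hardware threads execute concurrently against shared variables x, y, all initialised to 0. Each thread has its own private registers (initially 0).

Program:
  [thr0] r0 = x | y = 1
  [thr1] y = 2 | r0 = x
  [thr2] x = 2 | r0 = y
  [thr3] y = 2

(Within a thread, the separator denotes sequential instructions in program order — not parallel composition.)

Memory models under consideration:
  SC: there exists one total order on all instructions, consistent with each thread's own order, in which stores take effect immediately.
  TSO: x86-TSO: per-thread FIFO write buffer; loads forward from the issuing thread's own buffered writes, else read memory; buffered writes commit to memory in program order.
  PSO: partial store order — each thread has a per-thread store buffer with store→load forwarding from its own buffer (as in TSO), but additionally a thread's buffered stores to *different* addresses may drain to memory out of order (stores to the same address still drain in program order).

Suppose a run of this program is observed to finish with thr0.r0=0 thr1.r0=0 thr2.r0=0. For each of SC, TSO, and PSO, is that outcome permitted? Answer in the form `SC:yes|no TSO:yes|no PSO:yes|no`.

SC:no TSO:yes PSO:yes

outcome vector order: (thr0.r0,thr1.r0,thr2.r0)
SC: 10 outcomes — {0/0/1; 0/0/2; 0/2/0; 0/2/1; 0/2/2; 2/0/1; 2/0/2; 2/2/0; 2/2/1; 2/2/2}
TSO: 12 outcomes — {0/0/0; 0/0/1; 0/0/2; 0/2/0; 0/2/1; 0/2/2; 2/0/0; 2/0/1; 2/0/2; 2/2/0; 2/2/1; 2/2/2}
PSO: 12 outcomes — {0/0/0; 0/0/1; 0/0/2; 0/2/0; 0/2/1; 0/2/2; 2/0/0; 2/0/1; 2/0/2; 2/2/0; 2/2/1; 2/2/2}
target 0/0/0 ∈ {TSO,PSO}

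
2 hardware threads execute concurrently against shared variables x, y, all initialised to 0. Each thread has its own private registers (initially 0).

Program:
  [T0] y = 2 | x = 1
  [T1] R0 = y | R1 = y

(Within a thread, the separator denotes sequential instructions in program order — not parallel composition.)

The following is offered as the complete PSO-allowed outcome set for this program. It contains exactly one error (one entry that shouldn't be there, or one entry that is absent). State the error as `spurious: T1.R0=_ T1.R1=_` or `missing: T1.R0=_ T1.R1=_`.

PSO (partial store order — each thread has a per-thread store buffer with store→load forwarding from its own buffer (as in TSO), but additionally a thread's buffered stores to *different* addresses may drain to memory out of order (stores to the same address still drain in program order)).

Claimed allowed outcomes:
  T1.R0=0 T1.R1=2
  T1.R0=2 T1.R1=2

missing: T1.R0=0 T1.R1=0

outcome vector order: (T1.R0,T1.R1)
under PSO → <0 0>; <0 2>; <2 2>
PSO∖claimed = {<0 0>}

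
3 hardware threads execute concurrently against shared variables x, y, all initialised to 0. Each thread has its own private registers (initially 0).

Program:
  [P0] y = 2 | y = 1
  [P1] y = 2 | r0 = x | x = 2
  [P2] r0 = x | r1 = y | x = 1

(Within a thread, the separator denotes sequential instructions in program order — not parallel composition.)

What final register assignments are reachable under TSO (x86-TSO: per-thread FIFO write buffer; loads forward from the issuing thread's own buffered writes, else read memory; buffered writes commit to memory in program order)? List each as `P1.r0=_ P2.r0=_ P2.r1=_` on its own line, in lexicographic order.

P1.r0=0 P2.r0=0 P2.r1=0
P1.r0=0 P2.r0=0 P2.r1=1
P1.r0=0 P2.r0=0 P2.r1=2
P1.r0=0 P2.r0=2 P2.r1=1
P1.r0=0 P2.r0=2 P2.r1=2
P1.r0=1 P2.r0=0 P2.r1=0
P1.r0=1 P2.r0=0 P2.r1=1
P1.r0=1 P2.r0=0 P2.r1=2

outcome vector order: (P1.r0,P2.r0,P2.r1)
|TSO outcomes| = 8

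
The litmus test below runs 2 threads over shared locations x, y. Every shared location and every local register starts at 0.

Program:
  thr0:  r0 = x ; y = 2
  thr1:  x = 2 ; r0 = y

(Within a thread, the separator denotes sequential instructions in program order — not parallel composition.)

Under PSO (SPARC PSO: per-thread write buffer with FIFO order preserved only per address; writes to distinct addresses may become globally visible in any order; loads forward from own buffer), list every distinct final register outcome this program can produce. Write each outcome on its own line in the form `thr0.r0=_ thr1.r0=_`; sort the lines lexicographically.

thr0.r0=0 thr1.r0=0
thr0.r0=0 thr1.r0=2
thr0.r0=2 thr1.r0=0
thr0.r0=2 thr1.r0=2

outcome vector order: (thr0.r0,thr1.r0)
|PSO outcomes| = 4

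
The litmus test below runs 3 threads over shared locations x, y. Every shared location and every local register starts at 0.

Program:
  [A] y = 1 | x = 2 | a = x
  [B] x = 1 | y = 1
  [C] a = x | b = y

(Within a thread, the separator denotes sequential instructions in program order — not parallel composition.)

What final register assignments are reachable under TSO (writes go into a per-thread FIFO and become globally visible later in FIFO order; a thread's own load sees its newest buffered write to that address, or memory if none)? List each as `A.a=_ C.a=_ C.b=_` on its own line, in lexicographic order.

outcome vector order: (A.a,C.a,C.b)
|TSO outcomes| = 9

A.a=1 C.a=0 C.b=0
A.a=1 C.a=0 C.b=1
A.a=1 C.a=1 C.b=1
A.a=1 C.a=2 C.b=1
A.a=2 C.a=0 C.b=0
A.a=2 C.a=0 C.b=1
A.a=2 C.a=1 C.b=0
A.a=2 C.a=1 C.b=1
A.a=2 C.a=2 C.b=1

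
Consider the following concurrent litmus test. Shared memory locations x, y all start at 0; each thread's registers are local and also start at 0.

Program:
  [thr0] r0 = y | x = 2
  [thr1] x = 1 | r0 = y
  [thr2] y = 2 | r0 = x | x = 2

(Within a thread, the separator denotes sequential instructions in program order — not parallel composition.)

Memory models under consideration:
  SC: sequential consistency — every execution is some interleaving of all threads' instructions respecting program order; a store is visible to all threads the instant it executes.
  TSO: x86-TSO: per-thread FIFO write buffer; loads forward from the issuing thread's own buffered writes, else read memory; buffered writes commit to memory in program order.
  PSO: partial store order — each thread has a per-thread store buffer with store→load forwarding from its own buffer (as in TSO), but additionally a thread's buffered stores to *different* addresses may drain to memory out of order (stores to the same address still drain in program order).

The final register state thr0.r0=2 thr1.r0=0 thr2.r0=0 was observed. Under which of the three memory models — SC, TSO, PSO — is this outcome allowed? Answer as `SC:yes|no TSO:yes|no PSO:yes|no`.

outcome vector order: (thr0.r0,thr1.r0,thr2.r0)
SC (10): (0,0,1) (0,0,2) (0,2,0) (0,2,1) (0,2,2) (2,0,1) (2,0,2) (2,2,0) (2,2,1) (2,2,2)
TSO (12): (0,0,0) (0,0,1) (0,0,2) (0,2,0) (0,2,1) (0,2,2) (2,0,0) (2,0,1) (2,0,2) (2,2,0) (2,2,1) (2,2,2)
PSO (12): (0,0,0) (0,0,1) (0,0,2) (0,2,0) (0,2,1) (0,2,2) (2,0,0) (2,0,1) (2,0,2) (2,2,0) (2,2,1) (2,2,2)
target (2,0,0) ∈ {TSO,PSO}

SC:no TSO:yes PSO:yes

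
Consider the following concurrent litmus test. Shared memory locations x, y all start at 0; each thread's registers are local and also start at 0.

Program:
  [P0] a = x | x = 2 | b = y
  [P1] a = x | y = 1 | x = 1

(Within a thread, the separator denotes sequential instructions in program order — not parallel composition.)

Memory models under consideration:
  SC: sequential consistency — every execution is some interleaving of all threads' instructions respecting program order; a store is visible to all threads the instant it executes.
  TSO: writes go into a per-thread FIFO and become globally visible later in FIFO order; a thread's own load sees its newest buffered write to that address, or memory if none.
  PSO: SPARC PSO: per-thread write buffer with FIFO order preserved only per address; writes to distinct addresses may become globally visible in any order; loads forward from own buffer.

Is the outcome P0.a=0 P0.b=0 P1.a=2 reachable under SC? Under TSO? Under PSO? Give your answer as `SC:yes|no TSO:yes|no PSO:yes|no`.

SC:yes TSO:yes PSO:yes

outcome vector order: (P0.a,P0.b,P1.a)
under SC → (0,0,0), (0,0,2), (0,1,0), (0,1,2), (1,1,0)
under TSO → (0,0,0), (0,0,2), (0,1,0), (0,1,2), (1,1,0)
under PSO → (0,0,0), (0,0,2), (0,1,0), (0,1,2), (1,0,0), (1,1,0)
target (0,0,2) ∈ {SC,TSO,PSO}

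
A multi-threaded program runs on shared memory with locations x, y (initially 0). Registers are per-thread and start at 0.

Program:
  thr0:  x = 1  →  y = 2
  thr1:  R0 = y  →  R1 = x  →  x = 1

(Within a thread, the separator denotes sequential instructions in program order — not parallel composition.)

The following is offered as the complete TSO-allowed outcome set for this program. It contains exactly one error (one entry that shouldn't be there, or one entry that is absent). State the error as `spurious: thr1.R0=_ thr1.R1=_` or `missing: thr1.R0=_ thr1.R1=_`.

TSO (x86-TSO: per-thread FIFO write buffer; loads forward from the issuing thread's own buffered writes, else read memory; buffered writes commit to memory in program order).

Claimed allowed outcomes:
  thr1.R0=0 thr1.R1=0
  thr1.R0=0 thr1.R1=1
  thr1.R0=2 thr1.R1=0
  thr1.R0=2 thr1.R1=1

outcome vector order: (thr1.R0,thr1.R1)
under TSO → <0 0> <0 1> <2 1>
claimed∖TSO = {<2 0>}

spurious: thr1.R0=2 thr1.R1=0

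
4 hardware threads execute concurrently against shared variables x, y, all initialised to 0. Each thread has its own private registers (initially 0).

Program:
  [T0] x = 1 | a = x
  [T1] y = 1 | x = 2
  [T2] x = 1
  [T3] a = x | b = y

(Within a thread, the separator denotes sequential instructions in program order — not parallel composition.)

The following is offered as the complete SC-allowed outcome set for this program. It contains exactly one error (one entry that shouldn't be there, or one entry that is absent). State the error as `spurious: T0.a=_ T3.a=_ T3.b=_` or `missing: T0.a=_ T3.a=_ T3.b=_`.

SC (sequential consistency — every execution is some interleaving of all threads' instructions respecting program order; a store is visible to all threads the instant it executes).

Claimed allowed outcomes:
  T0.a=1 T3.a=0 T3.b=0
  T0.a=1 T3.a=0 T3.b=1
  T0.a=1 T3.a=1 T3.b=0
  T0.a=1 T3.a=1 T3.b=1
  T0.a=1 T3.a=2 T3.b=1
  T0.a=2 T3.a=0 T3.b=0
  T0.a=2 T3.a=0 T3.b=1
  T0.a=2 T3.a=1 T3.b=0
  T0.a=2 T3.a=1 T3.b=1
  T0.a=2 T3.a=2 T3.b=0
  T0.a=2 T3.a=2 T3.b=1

outcome vector order: (T0.a,T3.a,T3.b)
SC (10): <1 0 0> <1 0 1> <1 1 0> <1 1 1> <1 2 1> <2 0 0> <2 0 1> <2 1 0> <2 1 1> <2 2 1>
claimed∖SC = {<2 2 0>}

spurious: T0.a=2 T3.a=2 T3.b=0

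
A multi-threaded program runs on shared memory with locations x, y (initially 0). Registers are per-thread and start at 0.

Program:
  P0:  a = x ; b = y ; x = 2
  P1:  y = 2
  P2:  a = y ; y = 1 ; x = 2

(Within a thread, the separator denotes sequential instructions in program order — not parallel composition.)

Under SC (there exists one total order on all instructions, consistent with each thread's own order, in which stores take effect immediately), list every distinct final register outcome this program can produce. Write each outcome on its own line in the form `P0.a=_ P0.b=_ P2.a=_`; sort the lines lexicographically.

outcome vector order: (P0.a,P0.b,P2.a)
|SC outcomes| = 9

P0.a=0 P0.b=0 P2.a=0
P0.a=0 P0.b=0 P2.a=2
P0.a=0 P0.b=1 P2.a=0
P0.a=0 P0.b=1 P2.a=2
P0.a=0 P0.b=2 P2.a=0
P0.a=0 P0.b=2 P2.a=2
P0.a=2 P0.b=1 P2.a=0
P0.a=2 P0.b=1 P2.a=2
P0.a=2 P0.b=2 P2.a=0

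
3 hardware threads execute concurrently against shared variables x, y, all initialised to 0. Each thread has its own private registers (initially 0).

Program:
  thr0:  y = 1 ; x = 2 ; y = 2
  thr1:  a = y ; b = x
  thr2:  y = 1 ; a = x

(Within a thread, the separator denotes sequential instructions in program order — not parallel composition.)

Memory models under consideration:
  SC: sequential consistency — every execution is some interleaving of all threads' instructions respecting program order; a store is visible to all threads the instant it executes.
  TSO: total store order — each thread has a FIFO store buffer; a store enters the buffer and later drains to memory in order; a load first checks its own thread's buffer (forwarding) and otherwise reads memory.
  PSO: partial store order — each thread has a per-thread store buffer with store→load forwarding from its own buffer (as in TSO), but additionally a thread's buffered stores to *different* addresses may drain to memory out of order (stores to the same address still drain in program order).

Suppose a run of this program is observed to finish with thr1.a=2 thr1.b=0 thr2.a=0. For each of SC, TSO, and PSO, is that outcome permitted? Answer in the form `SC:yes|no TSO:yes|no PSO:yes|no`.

SC:no TSO:no PSO:yes

outcome vector order: (thr1.a,thr1.b,thr2.a)
[SC] allowed = {000 002 020 022 100 102 120 122 220 222}
[TSO] allowed = {000 002 020 022 100 102 120 122 220 222}
[PSO] allowed = {000 002 020 022 100 102 120 122 200 202 220 222}
target 200 ∈ {PSO}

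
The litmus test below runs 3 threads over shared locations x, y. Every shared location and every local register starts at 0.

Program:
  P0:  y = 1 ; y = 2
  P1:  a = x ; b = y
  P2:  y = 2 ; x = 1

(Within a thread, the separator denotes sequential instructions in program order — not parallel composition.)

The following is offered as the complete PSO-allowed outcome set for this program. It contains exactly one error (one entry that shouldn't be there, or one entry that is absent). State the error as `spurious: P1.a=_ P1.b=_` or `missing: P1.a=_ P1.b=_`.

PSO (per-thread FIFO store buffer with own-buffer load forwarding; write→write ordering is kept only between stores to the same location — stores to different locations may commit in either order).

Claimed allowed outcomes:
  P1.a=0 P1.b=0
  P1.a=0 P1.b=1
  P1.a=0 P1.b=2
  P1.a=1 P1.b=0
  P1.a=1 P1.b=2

missing: P1.a=1 P1.b=1

outcome vector order: (P1.a,P1.b)
under PSO → <0 0>; <0 1>; <0 2>; <1 0>; <1 1>; <1 2>
PSO∖claimed = {<1 1>}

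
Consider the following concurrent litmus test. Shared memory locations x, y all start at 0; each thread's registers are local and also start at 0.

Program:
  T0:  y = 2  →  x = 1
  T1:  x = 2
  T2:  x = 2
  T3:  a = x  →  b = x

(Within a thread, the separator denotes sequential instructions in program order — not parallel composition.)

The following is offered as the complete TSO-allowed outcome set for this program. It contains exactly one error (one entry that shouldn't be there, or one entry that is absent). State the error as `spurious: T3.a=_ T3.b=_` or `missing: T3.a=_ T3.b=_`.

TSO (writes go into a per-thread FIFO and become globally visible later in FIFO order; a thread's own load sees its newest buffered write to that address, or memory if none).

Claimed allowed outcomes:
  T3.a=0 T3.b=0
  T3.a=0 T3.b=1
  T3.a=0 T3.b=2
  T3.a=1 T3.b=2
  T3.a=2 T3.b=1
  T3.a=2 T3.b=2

missing: T3.a=1 T3.b=1

outcome vector order: (T3.a,T3.b)
[TSO] allowed = {0/0 0/1 0/2 1/1 1/2 2/1 2/2}
TSO∖claimed = {1/1}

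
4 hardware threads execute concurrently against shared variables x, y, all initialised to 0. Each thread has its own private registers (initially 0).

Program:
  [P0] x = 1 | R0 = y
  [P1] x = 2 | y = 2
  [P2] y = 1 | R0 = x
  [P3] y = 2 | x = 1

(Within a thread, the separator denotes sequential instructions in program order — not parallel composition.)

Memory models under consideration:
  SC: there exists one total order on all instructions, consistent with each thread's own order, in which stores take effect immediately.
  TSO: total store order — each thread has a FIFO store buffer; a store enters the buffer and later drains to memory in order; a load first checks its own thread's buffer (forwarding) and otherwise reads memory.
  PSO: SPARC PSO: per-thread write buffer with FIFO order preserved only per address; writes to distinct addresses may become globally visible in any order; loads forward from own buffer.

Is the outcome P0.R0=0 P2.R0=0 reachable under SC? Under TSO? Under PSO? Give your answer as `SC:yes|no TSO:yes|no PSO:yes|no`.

outcome vector order: (P0.R0,P2.R0)
[SC] allowed = {0/1; 0/2; 1/0; 1/1; 1/2; 2/0; 2/1; 2/2}
[TSO] allowed = {0/0; 0/1; 0/2; 1/0; 1/1; 1/2; 2/0; 2/1; 2/2}
[PSO] allowed = {0/0; 0/1; 0/2; 1/0; 1/1; 1/2; 2/0; 2/1; 2/2}
target 0/0 ∈ {TSO,PSO}

SC:no TSO:yes PSO:yes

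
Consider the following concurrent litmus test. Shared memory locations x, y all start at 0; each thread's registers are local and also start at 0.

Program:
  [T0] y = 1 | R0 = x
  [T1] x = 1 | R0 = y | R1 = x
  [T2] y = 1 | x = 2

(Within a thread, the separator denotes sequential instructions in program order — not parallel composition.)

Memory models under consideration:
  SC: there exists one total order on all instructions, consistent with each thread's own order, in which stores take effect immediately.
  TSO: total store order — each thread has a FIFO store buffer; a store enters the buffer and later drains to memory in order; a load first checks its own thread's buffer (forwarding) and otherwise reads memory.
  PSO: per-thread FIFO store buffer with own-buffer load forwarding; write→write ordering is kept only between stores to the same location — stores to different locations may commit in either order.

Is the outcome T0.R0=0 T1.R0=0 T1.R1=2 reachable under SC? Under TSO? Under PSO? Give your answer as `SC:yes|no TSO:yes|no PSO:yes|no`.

outcome vector order: (T0.R0,T1.R0,T1.R1)
under SC → 0/1/1; 0/1/2; 1/0/1; 1/0/2; 1/1/1; 1/1/2; 2/0/1; 2/0/2; 2/1/1; 2/1/2
under TSO → 0/0/1; 0/0/2; 0/1/1; 0/1/2; 1/0/1; 1/0/2; 1/1/1; 1/1/2; 2/0/1; 2/0/2; 2/1/1; 2/1/2
under PSO → 0/0/1; 0/0/2; 0/1/1; 0/1/2; 1/0/1; 1/0/2; 1/1/1; 1/1/2; 2/0/1; 2/0/2; 2/1/1; 2/1/2
target 0/0/2 ∈ {TSO,PSO}

SC:no TSO:yes PSO:yes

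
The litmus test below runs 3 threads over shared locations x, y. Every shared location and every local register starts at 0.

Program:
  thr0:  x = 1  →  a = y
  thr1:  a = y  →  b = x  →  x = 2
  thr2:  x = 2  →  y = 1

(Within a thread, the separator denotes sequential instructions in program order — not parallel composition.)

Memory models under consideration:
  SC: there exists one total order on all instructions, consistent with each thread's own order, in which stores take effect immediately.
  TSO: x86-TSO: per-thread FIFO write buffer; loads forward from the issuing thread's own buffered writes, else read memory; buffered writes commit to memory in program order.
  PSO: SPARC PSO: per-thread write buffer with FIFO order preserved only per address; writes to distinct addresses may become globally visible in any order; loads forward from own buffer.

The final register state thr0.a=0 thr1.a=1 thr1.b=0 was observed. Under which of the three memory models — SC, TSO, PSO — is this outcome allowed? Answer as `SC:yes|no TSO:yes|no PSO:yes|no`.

outcome vector order: (thr0.a,thr1.a,thr1.b)
[SC] allowed = {(0,0,0) (0,0,1) (0,0,2) (0,1,1) (0,1,2) (1,0,0) (1,0,1) (1,0,2) (1,1,1) (1,1,2)}
[TSO] allowed = {(0,0,0) (0,0,1) (0,0,2) (0,1,1) (0,1,2) (1,0,0) (1,0,1) (1,0,2) (1,1,1) (1,1,2)}
[PSO] allowed = {(0,0,0) (0,0,1) (0,0,2) (0,1,0) (0,1,1) (0,1,2) (1,0,0) (1,0,1) (1,0,2) (1,1,0) (1,1,1) (1,1,2)}
target (0,1,0) ∈ {PSO}

SC:no TSO:no PSO:yes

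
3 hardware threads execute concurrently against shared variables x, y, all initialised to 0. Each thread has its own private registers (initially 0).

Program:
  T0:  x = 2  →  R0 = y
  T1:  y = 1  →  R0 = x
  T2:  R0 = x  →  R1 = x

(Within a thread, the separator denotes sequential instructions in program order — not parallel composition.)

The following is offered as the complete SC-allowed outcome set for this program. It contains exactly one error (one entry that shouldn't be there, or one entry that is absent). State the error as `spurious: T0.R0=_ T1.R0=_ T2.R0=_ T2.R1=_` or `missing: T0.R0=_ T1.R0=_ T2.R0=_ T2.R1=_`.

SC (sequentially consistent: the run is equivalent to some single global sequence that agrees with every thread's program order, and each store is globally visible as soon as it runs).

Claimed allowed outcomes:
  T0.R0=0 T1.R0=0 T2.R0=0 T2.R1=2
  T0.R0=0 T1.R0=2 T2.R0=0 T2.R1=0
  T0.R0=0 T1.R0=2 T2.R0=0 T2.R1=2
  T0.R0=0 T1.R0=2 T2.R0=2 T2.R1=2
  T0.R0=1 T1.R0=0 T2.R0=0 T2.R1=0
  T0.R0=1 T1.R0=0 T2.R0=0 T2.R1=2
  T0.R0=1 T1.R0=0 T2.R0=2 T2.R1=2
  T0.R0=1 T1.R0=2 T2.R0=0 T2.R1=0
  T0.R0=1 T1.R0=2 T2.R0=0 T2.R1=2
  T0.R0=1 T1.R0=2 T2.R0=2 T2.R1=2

spurious: T0.R0=0 T1.R0=0 T2.R0=0 T2.R1=2

outcome vector order: (T0.R0,T1.R0,T2.R0,T2.R1)
SC: 9 outcomes — {0200 0202 0222 1000 1002 1022 1200 1202 1222}
claimed∖SC = {0002}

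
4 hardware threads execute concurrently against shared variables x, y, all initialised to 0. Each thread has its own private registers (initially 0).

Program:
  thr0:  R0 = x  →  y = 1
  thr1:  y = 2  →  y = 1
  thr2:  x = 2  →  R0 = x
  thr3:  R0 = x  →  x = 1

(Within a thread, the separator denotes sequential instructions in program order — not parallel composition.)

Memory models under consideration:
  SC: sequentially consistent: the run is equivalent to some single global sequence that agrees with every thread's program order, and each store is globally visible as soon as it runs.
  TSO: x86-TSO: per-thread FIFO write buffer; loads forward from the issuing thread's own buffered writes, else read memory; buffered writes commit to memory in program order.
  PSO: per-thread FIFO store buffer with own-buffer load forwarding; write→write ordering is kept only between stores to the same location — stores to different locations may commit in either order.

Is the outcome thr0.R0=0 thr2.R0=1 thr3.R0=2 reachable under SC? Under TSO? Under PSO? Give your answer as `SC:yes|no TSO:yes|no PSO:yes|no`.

outcome vector order: (thr0.R0,thr2.R0,thr3.R0)
under SC → (0,1,0); (0,1,2); (0,2,0); (0,2,2); (1,1,0); (1,1,2); (1,2,0); (1,2,2); (2,1,0); (2,1,2); (2,2,0); (2,2,2)
under TSO → (0,1,0); (0,1,2); (0,2,0); (0,2,2); (1,1,0); (1,1,2); (1,2,0); (1,2,2); (2,1,0); (2,1,2); (2,2,0); (2,2,2)
under PSO → (0,1,0); (0,1,2); (0,2,0); (0,2,2); (1,1,0); (1,1,2); (1,2,0); (1,2,2); (2,1,0); (2,1,2); (2,2,0); (2,2,2)
target (0,1,2) ∈ {SC,TSO,PSO}

SC:yes TSO:yes PSO:yes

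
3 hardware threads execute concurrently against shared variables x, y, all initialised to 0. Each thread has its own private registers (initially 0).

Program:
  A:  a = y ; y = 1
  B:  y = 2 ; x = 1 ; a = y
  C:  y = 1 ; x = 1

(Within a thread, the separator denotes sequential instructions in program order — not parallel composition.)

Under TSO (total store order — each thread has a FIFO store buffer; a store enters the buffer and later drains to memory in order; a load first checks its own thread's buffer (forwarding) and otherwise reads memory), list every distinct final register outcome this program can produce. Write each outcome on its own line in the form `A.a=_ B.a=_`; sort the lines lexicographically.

A.a=0 B.a=1
A.a=0 B.a=2
A.a=1 B.a=1
A.a=1 B.a=2
A.a=2 B.a=1
A.a=2 B.a=2

outcome vector order: (A.a,B.a)
|TSO outcomes| = 6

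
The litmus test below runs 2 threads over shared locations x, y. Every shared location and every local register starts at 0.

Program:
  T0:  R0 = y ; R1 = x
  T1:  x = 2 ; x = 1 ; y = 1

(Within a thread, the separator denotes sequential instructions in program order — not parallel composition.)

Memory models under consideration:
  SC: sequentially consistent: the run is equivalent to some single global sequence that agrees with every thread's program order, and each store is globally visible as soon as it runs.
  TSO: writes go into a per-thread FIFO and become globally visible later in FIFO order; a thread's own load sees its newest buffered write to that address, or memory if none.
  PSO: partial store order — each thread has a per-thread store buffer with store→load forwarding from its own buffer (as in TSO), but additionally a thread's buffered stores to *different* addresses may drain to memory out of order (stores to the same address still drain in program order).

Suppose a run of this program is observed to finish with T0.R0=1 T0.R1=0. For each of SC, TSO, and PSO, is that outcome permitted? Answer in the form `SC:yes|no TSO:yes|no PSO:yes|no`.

outcome vector order: (T0.R0,T0.R1)
SC (4): 00, 01, 02, 11
TSO (4): 00, 01, 02, 11
PSO (6): 00, 01, 02, 10, 11, 12
target 10 ∈ {PSO}

SC:no TSO:no PSO:yes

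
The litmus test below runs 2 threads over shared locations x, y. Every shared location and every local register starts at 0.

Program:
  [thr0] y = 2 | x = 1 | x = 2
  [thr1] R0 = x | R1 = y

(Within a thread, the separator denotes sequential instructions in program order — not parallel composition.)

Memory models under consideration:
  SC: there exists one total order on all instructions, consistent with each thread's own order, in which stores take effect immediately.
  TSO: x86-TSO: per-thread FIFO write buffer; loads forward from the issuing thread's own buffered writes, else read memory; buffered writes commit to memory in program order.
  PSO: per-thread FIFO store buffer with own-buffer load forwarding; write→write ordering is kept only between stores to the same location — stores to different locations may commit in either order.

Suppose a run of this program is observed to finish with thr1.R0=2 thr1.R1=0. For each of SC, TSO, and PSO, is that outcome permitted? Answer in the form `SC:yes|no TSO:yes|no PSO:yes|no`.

outcome vector order: (thr1.R0,thr1.R1)
[SC] allowed = {0/0, 0/2, 1/2, 2/2}
[TSO] allowed = {0/0, 0/2, 1/2, 2/2}
[PSO] allowed = {0/0, 0/2, 1/0, 1/2, 2/0, 2/2}
target 2/0 ∈ {PSO}

SC:no TSO:no PSO:yes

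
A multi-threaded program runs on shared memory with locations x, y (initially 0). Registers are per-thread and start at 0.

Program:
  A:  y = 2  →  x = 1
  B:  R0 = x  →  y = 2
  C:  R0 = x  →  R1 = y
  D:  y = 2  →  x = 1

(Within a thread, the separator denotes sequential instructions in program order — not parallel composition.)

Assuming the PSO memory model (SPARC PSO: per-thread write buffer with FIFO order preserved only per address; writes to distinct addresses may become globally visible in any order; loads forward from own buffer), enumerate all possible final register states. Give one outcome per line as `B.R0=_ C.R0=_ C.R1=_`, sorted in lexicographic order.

B.R0=0 C.R0=0 C.R1=0
B.R0=0 C.R0=0 C.R1=2
B.R0=0 C.R0=1 C.R1=0
B.R0=0 C.R0=1 C.R1=2
B.R0=1 C.R0=0 C.R1=0
B.R0=1 C.R0=0 C.R1=2
B.R0=1 C.R0=1 C.R1=0
B.R0=1 C.R0=1 C.R1=2

outcome vector order: (B.R0,C.R0,C.R1)
|PSO outcomes| = 8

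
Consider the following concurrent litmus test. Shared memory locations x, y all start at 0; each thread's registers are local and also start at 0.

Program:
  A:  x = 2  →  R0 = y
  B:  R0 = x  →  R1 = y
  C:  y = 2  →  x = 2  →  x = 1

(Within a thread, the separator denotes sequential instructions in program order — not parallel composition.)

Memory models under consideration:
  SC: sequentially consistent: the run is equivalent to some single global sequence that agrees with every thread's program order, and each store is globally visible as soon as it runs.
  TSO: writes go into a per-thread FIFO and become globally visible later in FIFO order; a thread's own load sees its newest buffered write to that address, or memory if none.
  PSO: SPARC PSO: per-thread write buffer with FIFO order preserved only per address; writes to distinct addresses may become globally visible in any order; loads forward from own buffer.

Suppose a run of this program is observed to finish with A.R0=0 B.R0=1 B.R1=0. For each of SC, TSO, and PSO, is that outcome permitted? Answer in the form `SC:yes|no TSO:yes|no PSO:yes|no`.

outcome vector order: (A.R0,B.R0,B.R1)
[SC] allowed = {(0,0,0) (0,0,2) (0,1,2) (0,2,0) (0,2,2) (2,0,0) (2,0,2) (2,1,2) (2,2,0) (2,2,2)}
[TSO] allowed = {(0,0,0) (0,0,2) (0,1,2) (0,2,0) (0,2,2) (2,0,0) (2,0,2) (2,1,2) (2,2,0) (2,2,2)}
[PSO] allowed = {(0,0,0) (0,0,2) (0,1,0) (0,1,2) (0,2,0) (0,2,2) (2,0,0) (2,0,2) (2,1,0) (2,1,2) (2,2,0) (2,2,2)}
target (0,1,0) ∈ {PSO}

SC:no TSO:no PSO:yes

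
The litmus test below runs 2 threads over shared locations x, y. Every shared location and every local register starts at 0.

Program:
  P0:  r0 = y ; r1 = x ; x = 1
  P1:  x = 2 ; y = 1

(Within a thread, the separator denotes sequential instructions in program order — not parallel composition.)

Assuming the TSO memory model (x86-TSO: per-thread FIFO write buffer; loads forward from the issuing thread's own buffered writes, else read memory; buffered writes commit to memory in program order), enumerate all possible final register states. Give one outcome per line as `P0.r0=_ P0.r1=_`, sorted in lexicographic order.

outcome vector order: (P0.r0,P0.r1)
|TSO outcomes| = 3

P0.r0=0 P0.r1=0
P0.r0=0 P0.r1=2
P0.r0=1 P0.r1=2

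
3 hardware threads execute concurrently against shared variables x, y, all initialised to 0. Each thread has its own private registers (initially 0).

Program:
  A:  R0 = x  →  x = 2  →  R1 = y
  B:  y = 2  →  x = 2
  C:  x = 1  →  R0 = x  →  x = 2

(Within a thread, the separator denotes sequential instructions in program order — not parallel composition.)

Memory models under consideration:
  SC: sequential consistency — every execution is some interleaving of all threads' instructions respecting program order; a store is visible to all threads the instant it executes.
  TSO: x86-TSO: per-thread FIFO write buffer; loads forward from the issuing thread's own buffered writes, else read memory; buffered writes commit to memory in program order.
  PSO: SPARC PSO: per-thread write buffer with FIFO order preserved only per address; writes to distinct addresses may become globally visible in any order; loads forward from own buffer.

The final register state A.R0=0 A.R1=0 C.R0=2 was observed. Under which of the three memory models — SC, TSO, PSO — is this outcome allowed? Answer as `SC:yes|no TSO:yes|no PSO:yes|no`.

outcome vector order: (A.R0,A.R1,C.R0)
[SC] allowed = {001 002 021 022 101 102 121 122 201 221 222}
[TSO] allowed = {001 002 021 022 101 102 121 122 201 221 222}
[PSO] allowed = {001 002 021 022 101 102 121 122 201 202 221 222}
target 002 ∈ {SC,TSO,PSO}

SC:yes TSO:yes PSO:yes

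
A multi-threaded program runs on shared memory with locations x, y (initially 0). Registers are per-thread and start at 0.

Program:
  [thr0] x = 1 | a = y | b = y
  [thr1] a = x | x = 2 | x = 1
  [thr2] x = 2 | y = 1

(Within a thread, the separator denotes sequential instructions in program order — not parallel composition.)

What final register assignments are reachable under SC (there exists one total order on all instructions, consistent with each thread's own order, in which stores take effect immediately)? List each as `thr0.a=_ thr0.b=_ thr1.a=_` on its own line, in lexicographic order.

outcome vector order: (thr0.a,thr0.b,thr1.a)
|SC outcomes| = 9

thr0.a=0 thr0.b=0 thr1.a=0
thr0.a=0 thr0.b=0 thr1.a=1
thr0.a=0 thr0.b=0 thr1.a=2
thr0.a=0 thr0.b=1 thr1.a=0
thr0.a=0 thr0.b=1 thr1.a=1
thr0.a=0 thr0.b=1 thr1.a=2
thr0.a=1 thr0.b=1 thr1.a=0
thr0.a=1 thr0.b=1 thr1.a=1
thr0.a=1 thr0.b=1 thr1.a=2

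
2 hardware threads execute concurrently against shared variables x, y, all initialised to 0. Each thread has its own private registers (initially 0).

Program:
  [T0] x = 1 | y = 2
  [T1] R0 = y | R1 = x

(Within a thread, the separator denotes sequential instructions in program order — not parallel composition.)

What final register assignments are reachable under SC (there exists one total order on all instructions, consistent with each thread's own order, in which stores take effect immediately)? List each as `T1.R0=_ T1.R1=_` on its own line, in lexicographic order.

T1.R0=0 T1.R1=0
T1.R0=0 T1.R1=1
T1.R0=2 T1.R1=1

outcome vector order: (T1.R0,T1.R1)
|SC outcomes| = 3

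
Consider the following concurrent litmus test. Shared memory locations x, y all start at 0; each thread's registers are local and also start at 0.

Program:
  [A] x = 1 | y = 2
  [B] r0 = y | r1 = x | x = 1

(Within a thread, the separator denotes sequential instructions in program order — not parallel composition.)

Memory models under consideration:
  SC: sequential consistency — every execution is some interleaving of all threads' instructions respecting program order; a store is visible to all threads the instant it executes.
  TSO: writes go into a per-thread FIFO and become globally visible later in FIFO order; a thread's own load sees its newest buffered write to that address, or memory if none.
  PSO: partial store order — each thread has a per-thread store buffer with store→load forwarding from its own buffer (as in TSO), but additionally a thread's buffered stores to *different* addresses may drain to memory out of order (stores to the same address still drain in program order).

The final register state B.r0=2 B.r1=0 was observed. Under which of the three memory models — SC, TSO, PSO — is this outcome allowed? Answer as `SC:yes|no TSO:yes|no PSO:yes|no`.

SC:no TSO:no PSO:yes

outcome vector order: (B.r0,B.r1)
SC (3): 00; 01; 21
TSO (3): 00; 01; 21
PSO (4): 00; 01; 20; 21
target 20 ∈ {PSO}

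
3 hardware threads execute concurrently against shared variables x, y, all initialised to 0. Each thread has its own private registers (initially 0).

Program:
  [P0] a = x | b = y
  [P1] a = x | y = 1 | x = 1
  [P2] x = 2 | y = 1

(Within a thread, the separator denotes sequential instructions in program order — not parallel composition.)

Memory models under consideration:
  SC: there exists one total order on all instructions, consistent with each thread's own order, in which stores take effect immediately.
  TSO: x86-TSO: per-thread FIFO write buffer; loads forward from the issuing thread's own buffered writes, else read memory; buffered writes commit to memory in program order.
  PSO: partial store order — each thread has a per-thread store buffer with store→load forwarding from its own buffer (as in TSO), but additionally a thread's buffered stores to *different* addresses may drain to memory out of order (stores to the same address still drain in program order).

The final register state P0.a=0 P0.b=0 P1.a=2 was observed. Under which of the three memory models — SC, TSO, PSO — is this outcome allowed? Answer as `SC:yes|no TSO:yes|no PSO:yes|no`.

SC:yes TSO:yes PSO:yes

outcome vector order: (P0.a,P0.b,P1.a)
[SC] allowed = {(0,0,0); (0,0,2); (0,1,0); (0,1,2); (1,1,0); (1,1,2); (2,0,0); (2,0,2); (2,1,0); (2,1,2)}
[TSO] allowed = {(0,0,0); (0,0,2); (0,1,0); (0,1,2); (1,1,0); (1,1,2); (2,0,0); (2,0,2); (2,1,0); (2,1,2)}
[PSO] allowed = {(0,0,0); (0,0,2); (0,1,0); (0,1,2); (1,0,0); (1,0,2); (1,1,0); (1,1,2); (2,0,0); (2,0,2); (2,1,0); (2,1,2)}
target (0,0,2) ∈ {SC,TSO,PSO}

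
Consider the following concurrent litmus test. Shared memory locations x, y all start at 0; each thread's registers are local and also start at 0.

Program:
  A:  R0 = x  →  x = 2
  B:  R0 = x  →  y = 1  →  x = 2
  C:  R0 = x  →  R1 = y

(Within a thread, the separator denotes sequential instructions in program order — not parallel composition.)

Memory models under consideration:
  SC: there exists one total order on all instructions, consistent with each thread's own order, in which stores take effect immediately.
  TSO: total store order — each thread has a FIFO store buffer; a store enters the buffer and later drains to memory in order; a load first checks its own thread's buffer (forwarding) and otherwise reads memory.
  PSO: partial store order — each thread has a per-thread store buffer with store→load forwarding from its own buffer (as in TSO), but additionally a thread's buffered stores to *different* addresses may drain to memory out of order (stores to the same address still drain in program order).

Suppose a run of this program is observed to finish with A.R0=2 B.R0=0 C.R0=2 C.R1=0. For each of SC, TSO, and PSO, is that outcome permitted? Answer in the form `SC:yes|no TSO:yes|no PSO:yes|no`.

outcome vector order: (A.R0,B.R0,C.R0,C.R1)
[SC] allowed = {0000 0001 0020 0021 0200 0201 0220 0221 2000 2001 2021}
[TSO] allowed = {0000 0001 0020 0021 0200 0201 0220 0221 2000 2001 2021}
[PSO] allowed = {0000 0001 0020 0021 0200 0201 0220 0221 2000 2001 2020 2021}
target 2020 ∈ {PSO}

SC:no TSO:no PSO:yes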